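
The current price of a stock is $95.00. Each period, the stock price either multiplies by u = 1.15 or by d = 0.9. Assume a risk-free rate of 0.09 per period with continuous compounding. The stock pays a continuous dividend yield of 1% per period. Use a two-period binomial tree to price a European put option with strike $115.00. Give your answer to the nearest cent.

Per-period risk-free factor R = e^0.09 = 1.0942; dividend-adjusted growth = e^(0.09−0.01) = 1.0833.
Risk-neutral probability p = (1.0833 − 0.9)/(1.15 − 0.9) = 0.1833/0.2500 = 0.7331
Terminal stock prices: S_uu = 125.6, S_ud = 98.32, S_dd = 76.95
Terminal payoffs (K − S): max(-10.64, 0) = 0, max(16.68, 0) = 16.68, max(38.05, 0) = 38.05
Node u (S = 109.2): V_u = e^(−0.09)·[0.7331·0.0000 + 0.2669·16.6750] = 4.0668
Node d (S = 85.5): V_d = e^(−0.09)·[0.7331·16.6750 + 0.2669·38.0500] = 20.4528
Node 0 (S = 95): V_0 = e^(−0.09)·[0.7331·4.0668 + 0.2669·20.4528] = 7.7130

$7.71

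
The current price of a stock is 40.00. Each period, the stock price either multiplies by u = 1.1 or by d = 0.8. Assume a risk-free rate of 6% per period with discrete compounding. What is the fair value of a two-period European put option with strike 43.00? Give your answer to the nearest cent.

Risk-neutral probability p = (1 + 0.06 − 0.8)/(1.1 − 0.8) = 0.2600/0.3000 = 0.8667
Terminal stock prices: S_uu = 48.4, S_ud = 35.2, S_dd = 25.6
Terminal payoffs (K − S): max(-5.4, 0) = 0, max(7.8, 0) = 7.8, max(17.4, 0) = 17.4
Node u (S = 44): V_u = 1/1.06·[0.8667·0.0000 + 0.1333·7.8000] = 0.9811
Node d (S = 32): V_d = 1/1.06·[0.8667·7.8000 + 0.1333·17.4000] = 8.5660
Node 0 (S = 40): V_0 = 1/1.06·[0.8667·0.9811 + 0.1333·8.5660] = 1.8797

1.88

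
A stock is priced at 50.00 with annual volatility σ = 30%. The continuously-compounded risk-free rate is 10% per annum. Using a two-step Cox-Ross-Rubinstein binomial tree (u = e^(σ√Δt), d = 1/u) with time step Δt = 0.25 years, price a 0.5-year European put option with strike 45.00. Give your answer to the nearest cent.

CRR parameters: u = e^(σ√Δt) = e^(0.3·√0.25) = 1.1618, d = 1/u = 0.8607
Per-period rate: rΔt = 0.1·0.25 = 0.025, so R = e^0.025 = 1.0253
Risk-neutral probability p = (e^0.025 − 0.8607)/(1.1618 − 0.8607) = 0.1646/0.3011 = 0.5466
Terminal stock prices: S_uu = 67.49, S_ud = 50, S_dd = 37.04
Terminal payoffs (K − S): max(-22.49, 0) = 0, max(-5, 0) = 0, max(7.959, 0) = 7.959
Node u (S = 58.09): V_u = e^(−0.025)·[0.5466·0.0000 + 0.4534·0.0000] = 0.0000
Node d (S = 43.04): V_d = e^(−0.025)·[0.5466·0.0000 + 0.4534·7.9591] = 3.5193
Node 0 (S = 50): V_0 = e^(−0.025)·[0.5466·0.0000 + 0.4534·3.5193] = 1.5561

1.56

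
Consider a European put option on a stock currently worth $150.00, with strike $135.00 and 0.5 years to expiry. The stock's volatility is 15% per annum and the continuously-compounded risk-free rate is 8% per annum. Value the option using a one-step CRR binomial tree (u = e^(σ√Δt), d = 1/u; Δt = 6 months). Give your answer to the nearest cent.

$0.03

CRR parameters: u = e^(σ√Δt) = e^(0.15·√0.5) = 1.1119, d = 1/u = 0.8994
Per-period rate: rΔt = 0.08·0.5 = 0.04, so R = e^0.04 = 1.0408
Risk-neutral probability p = (e^0.04 − 0.8994)/(1.1119 − 0.8994) = 0.1414/0.2125 = 0.6655
Terminal stock prices: S_u = 166.8, S_d = 134.9
Terminal payoffs (K − S): max(-31.78, 0) = 0, max(0.09521, 0) = 0.09521
Node 0 (S = 150): V_0 = e^(−0.04)·[0.6655·0.0000 + 0.3345·0.0952] = 0.0306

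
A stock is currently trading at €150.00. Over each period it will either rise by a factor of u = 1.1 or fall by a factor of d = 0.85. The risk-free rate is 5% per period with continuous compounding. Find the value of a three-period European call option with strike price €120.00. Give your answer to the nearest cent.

Risk-neutral probability p = (e^0.05 − 0.85)/(1.1 − 0.85) = 0.2013/0.2500 = 0.8051
Terminal stock prices: S_uuu = 199.7, S_uud = 154.3, S_udd = 119.2, S_ddd = 92.12
Terminal payoffs (S − K): max(79.65, 0) = 79.65, max(34.28, 0) = 34.28, max(-0.7875, 0) = 0, max(-27.88, 0) = 0
Node uu (S = 181.5): V_uu = e^(−0.05)·[0.8051·79.6500 + 0.1949·34.2750] = 67.3525
Node ud (S = 140.2): V_ud = e^(−0.05)·[0.8051·34.2750 + 0.1949·0.0000] = 26.2485
Node dd (S = 108.4): V_dd = e^(−0.05)·[0.8051·0.0000 + 0.1949·0.0000] = 0.0000
Node u (S = 165): V_u = e^(−0.05)·[0.8051·67.3525 + 0.1949·26.2485] = 56.4466
Node d (S = 127.5): V_d = e^(−0.05)·[0.8051·26.2485 + 0.1949·0.0000] = 20.1016
Node 0 (S = 150): V_0 = e^(−0.05)·[0.8051·56.4466 + 0.1949·20.1016] = 46.9549

€46.95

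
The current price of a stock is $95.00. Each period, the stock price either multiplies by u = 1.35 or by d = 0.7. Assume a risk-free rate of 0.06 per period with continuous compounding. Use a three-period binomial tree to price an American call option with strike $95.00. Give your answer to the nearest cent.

Risk-neutral probability p = (e^0.06 − 0.7)/(1.35 − 0.7) = 0.3618/0.6500 = 0.5567
Terminal stock prices: S_uuu = 233.7, S_uud = 121.2, S_udd = 62.84, S_ddd = 32.58
Terminal payoffs (S − K): max(138.7, 0) = 138.7, max(26.2, 0) = 26.2, max(-32.16, 0) = 0, max(-62.42, 0) = 0
Node uu (S = 173.1): continuation = e^(−0.06)·[0.5567·138.7356 + 0.4433·26.1963] = 83.6699; exercise value = 78.1375 ≤ continuation, so V_uu = 83.6699
Node ud (S = 89.77): continuation = e^(−0.06)·[0.5567·26.1963 + 0.4433·0.0000] = 13.7335; exercise value = 0.0000 ≤ continuation, so V_ud = 13.7335
Node dd (S = 46.55): continuation = e^(−0.06)·[0.5567·0.0000 + 0.4433·0.0000] = 0.0000; exercise value = 0.0000 ≤ continuation, so V_dd = 0.0000
Node u (S = 128.2): continuation = e^(−0.06)·[0.5567·83.6699 + 0.4433·13.7335] = 49.5981; exercise value = 33.2500 ≤ continuation, so V_u = 49.5981
Node d (S = 66.5): continuation = e^(−0.06)·[0.5567·13.7335 + 0.4433·0.0000] = 7.1998; exercise value = 0.0000 ≤ continuation, so V_d = 7.1998
Node 0 (S = 95): continuation = e^(−0.06)·[0.5567·49.5981 + 0.4433·7.1998] = 29.0080; exercise value = 0.0000 ≤ continuation, so V_0 = 29.0080

$29.01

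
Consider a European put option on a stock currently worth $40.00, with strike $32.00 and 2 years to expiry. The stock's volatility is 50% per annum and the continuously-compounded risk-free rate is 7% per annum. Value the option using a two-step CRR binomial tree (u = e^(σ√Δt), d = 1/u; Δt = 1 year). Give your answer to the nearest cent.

CRR parameters: u = e^(σ√Δt) = e^(0.5·√1) = 1.6487, d = 1/u = 0.6065
Per-period rate: rΔt = 0.07·1 = 0.07, so R = e^0.07 = 1.0725
Risk-neutral probability p = (e^0.07 − 0.6065)/(1.6487 − 0.6065) = 0.4660/1.0422 = 0.4471
Terminal stock prices: S_uu = 108.7, S_ud = 40, S_dd = 14.72
Terminal payoffs (K − S): max(-76.73, 0) = 0, max(-8, 0) = 0, max(17.28, 0) = 17.28
Node u (S = 65.95): V_u = e^(−0.07)·[0.4471·0.0000 + 0.5529·0.0000] = 0.0000
Node d (S = 24.26): V_d = e^(−0.07)·[0.4471·0.0000 + 0.5529·17.2848] = 8.9105
Node 0 (S = 40): V_0 = e^(−0.07)·[0.4471·0.0000 + 0.5529·8.9105] = 4.5934

$4.59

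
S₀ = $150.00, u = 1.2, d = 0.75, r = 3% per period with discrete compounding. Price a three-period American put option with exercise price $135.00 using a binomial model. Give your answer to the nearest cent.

Risk-neutral probability p = (1 + 0.03 − 0.75)/(1.2 − 0.75) = 0.2800/0.4500 = 0.6222
Terminal stock prices: S_uuu = 259.2, S_uud = 162, S_udd = 101.2, S_ddd = 63.28
Terminal payoffs (K − S): max(-124.2, 0) = 0, max(-27, 0) = 0, max(33.75, 0) = 33.75, max(71.72, 0) = 71.72
Node uu (S = 216): continuation = 1/1.03·[0.6222·0.0000 + 0.3778·0.0000] = 0.0000; exercise value = 0.0000 ≤ continuation, so V_uu = 0.0000
Node ud (S = 135): continuation = 1/1.03·[0.6222·0.0000 + 0.3778·33.7500] = 12.3786; exercise value = 0.0000 ≤ continuation, so V_ud = 12.3786
Node dd (S = 84.38): continuation = 1/1.03·[0.6222·33.7500 + 0.3778·71.7188] = 46.6930; exercise value = 50.6250 > continuation, so V_dd = 50.6250 (exercise)
Node u (S = 180): continuation = 1/1.03·[0.6222·0.0000 + 0.3778·12.3786] = 4.5402; exercise value = 0.0000 ≤ continuation, so V_u = 4.5402
Node d (S = 112.5): continuation = 1/1.03·[0.6222·12.3786 + 0.3778·50.6250] = 26.0459; exercise value = 22.5000 ≤ continuation, so V_d = 26.0459
Node 0 (S = 150): continuation = 1/1.03·[0.6222·4.5402 + 0.3778·26.0459] = 12.2957; exercise value = 0.0000 ≤ continuation, so V_0 = 12.2957

$12.30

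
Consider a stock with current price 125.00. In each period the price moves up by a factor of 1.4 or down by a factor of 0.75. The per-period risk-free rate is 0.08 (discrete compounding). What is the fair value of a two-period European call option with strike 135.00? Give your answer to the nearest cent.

24.31

Risk-neutral probability p = (1 + 0.08 − 0.75)/(1.4 − 0.75) = 0.3300/0.6500 = 0.5077
Terminal stock prices: S_uu = 245, S_ud = 131.2, S_dd = 70.31
Terminal payoffs (S − K): max(110, 0) = 110, max(-3.75, 0) = 0, max(-64.69, 0) = 0
Node u (S = 175): V_u = 1/1.08·[0.5077·110.0000 + 0.4923·0.0000] = 51.7094
Node d (S = 93.75): V_d = 1/1.08·[0.5077·0.0000 + 0.4923·0.0000] = 0.0000
Node 0 (S = 125): V_0 = 1/1.08·[0.5077·51.7094 + 0.4923·0.0000] = 24.3078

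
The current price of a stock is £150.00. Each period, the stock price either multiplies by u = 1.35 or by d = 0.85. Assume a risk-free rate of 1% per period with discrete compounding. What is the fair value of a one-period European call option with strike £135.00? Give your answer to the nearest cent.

£21.39

Risk-neutral probability p = (1 + 0.01 − 0.85)/(1.35 − 0.85) = 0.1600/0.5000 = 0.3200
Terminal stock prices: S_u = 202.5, S_d = 127.5
Terminal payoffs (S − K): max(67.5, 0) = 67.5, max(-7.5, 0) = 0
Node 0 (S = 150): V_0 = 1/1.01·[0.3200·67.5000 + 0.6800·0.0000] = 21.3861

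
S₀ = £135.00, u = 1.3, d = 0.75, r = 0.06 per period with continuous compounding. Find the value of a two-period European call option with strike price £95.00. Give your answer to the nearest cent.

Risk-neutral probability p = (e^0.06 − 0.75)/(1.3 − 0.75) = 0.3118/0.5500 = 0.5670
Terminal stock prices: S_uu = 228.2, S_ud = 131.6, S_dd = 75.94
Terminal payoffs (S − K): max(133.2, 0) = 133.2, max(36.62, 0) = 36.62, max(-19.06, 0) = 0
Node u (S = 175.5): V_u = e^(−0.06)·[0.5670·133.1500 + 0.4330·36.6250] = 86.0324
Node d (S = 101.2): V_d = e^(−0.06)·[0.5670·36.6250 + 0.4330·0.0000] = 19.5562
Node 0 (S = 135): V_0 = e^(−0.06)·[0.5670·86.0324 + 0.4330·19.5562] = 53.9128

£53.91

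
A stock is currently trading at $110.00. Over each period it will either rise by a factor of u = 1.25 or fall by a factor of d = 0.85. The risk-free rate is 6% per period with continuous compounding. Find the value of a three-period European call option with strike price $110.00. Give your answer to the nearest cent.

$24.94

Risk-neutral probability p = (e^0.06 − 0.85)/(1.25 − 0.85) = 0.2118/0.4000 = 0.5296
Terminal stock prices: S_uuu = 214.8, S_uud = 146.1, S_udd = 99.34, S_ddd = 67.55
Terminal payoffs (S − K): max(104.8, 0) = 104.8, max(36.09, 0) = 36.09, max(-10.66, 0) = 0, max(-42.45, 0) = 0
Node uu (S = 171.9): V_uu = e^(−0.06)·[0.5296·104.8438 + 0.4704·36.0938] = 68.2809
Node ud (S = 116.9): V_ud = e^(−0.06)·[0.5296·36.0938 + 0.4704·0.0000] = 18.0018
Node dd (S = 79.47): V_dd = e^(−0.06)·[0.5296·0.0000 + 0.4704·0.0000] = 0.0000
Node u (S = 137.5): V_u = e^(−0.06)·[0.5296·68.2809 + 0.4704·18.0018] = 42.0302
Node d (S = 93.5): V_d = e^(−0.06)·[0.5296·18.0018 + 0.4704·0.0000] = 8.9784
Node 0 (S = 110): V_0 = e^(−0.06)·[0.5296·42.0302 + 0.4704·8.9784] = 24.9401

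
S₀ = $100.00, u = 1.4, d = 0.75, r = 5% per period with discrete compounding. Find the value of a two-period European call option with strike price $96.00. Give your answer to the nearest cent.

$23.38

Risk-neutral probability p = (1 + 0.05 − 0.75)/(1.4 − 0.75) = 0.3000/0.6500 = 0.4615
Terminal stock prices: S_uu = 196, S_ud = 105, S_dd = 56.25
Terminal payoffs (S − K): max(100, 0) = 100, max(9, 0) = 9, max(-39.75, 0) = 0
Node u (S = 140): V_u = 1/1.05·[0.4615·100.0000 + 0.5385·9.0000] = 48.5714
Node d (S = 75): V_d = 1/1.05·[0.4615·9.0000 + 0.5385·0.0000] = 3.9560
Node 0 (S = 100): V_0 = 1/1.05·[0.4615·48.5714 + 0.5385·3.9560] = 23.3788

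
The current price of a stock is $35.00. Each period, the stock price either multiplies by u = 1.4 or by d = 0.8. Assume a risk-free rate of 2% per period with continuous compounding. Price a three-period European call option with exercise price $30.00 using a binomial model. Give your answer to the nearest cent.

$9.63

Risk-neutral probability p = (e^0.02 − 0.8)/(1.4 − 0.8) = 0.2202/0.6000 = 0.3670
Terminal stock prices: S_uuu = 96.04, S_uud = 54.88, S_udd = 31.36, S_ddd = 17.92
Terminal payoffs (S − K): max(66.04, 0) = 66.04, max(24.88, 0) = 24.88, max(1.36, 0) = 1.36, max(-12.08, 0) = 0
Node uu (S = 68.6): V_uu = e^(−0.02)·[0.3670·66.0400 + 0.6330·24.8800] = 39.1940
Node ud (S = 39.2): V_ud = e^(−0.02)·[0.3670·24.8800 + 0.6330·1.3600] = 9.7940
Node dd (S = 22.4): V_dd = e^(−0.02)·[0.3670·1.3600 + 0.6330·0.0000] = 0.4892
Node u (S = 49): V_u = e^(−0.02)·[0.3670·39.1940 + 0.6330·9.7940] = 20.1763
Node d (S = 28): V_d = e^(−0.02)·[0.3670·9.7940 + 0.6330·0.4892] = 3.8268
Node 0 (S = 35): V_0 = e^(−0.02)·[0.3670·20.1763 + 0.6330·3.8268] = 9.6325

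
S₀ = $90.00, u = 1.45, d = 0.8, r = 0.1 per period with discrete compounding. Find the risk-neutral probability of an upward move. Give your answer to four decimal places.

Risk-neutral probability p = (1 + 0.1 − 0.8)/(1.45 − 0.8) = 0.3000/0.6500 = 0.4615

p = 0.4615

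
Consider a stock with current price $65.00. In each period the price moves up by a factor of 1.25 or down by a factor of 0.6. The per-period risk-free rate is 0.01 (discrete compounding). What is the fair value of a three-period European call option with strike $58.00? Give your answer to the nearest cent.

Risk-neutral probability p = (1 + 0.01 − 0.6)/(1.25 − 0.6) = 0.4100/0.6500 = 0.6308
Terminal stock prices: S_uuu = 127, S_uud = 60.94, S_udd = 29.25, S_ddd = 14.04
Terminal payoffs (S − K): max(68.95, 0) = 68.95, max(2.938, 0) = 2.938, max(-28.75, 0) = 0, max(-43.96, 0) = 0
Node uu (S = 101.6): V_uu = 1/1.01·[0.6308·68.9531 + 0.3692·2.9375] = 44.1368
Node ud (S = 48.75): V_ud = 1/1.01·[0.6308·2.9375 + 0.3692·0.0000] = 1.8345
Node dd (S = 23.4): V_dd = 1/1.01·[0.6308·0.0000 + 0.3692·0.0000] = 0.0000
Node u (S = 81.25): V_u = 1/1.01·[0.6308·44.1368 + 0.3692·1.8345] = 28.2351
Node d (S = 39): V_d = 1/1.01·[0.6308·1.8345 + 0.3692·0.0000] = 1.1457
Node 0 (S = 65): V_0 = 1/1.01·[0.6308·28.2351 + 0.3692·1.1457] = 18.0524

$18.05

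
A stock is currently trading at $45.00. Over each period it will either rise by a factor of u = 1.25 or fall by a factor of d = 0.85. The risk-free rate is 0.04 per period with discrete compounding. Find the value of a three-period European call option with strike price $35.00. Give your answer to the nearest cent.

Risk-neutral probability p = (1 + 0.04 − 0.85)/(1.25 − 0.85) = 0.1900/0.4000 = 0.4750
Terminal stock prices: S_uuu = 87.89, S_uud = 59.77, S_udd = 40.64, S_ddd = 27.64
Terminal payoffs (S − K): max(52.89, 0) = 52.89, max(24.77, 0) = 24.77, max(5.641, 0) = 5.641, max(-7.364, 0) = 0
Node uu (S = 70.31): V_uu = 1/1.04·[0.4750·52.8906 + 0.5250·24.7656] = 36.6587
Node ud (S = 47.81): V_ud = 1/1.04·[0.4750·24.7656 + 0.5250·5.6406] = 14.1587
Node dd (S = 32.51): V_dd = 1/1.04·[0.4750·5.6406 + 0.5250·0.0000] = 2.5762
Node u (S = 56.25): V_u = 1/1.04·[0.4750·36.6587 + 0.5250·14.1587] = 23.8905
Node d (S = 38.25): V_d = 1/1.04·[0.4750·14.1587 + 0.5250·2.5762] = 7.7672
Node 0 (S = 45): V_0 = 1/1.04·[0.4750·23.8905 + 0.5250·7.7672] = 14.8325

$14.83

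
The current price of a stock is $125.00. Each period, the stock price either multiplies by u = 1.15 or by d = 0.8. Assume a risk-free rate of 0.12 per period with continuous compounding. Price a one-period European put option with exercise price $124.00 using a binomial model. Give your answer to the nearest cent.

$1.37

Risk-neutral probability p = (e^0.12 − 0.8)/(1.15 − 0.8) = 0.3275/0.3500 = 0.9357
Terminal stock prices: S_u = 143.8, S_d = 100
Terminal payoffs (K − S): max(-19.75, 0) = 0, max(24, 0) = 24
Node 0 (S = 125): V_0 = e^(−0.12)·[0.9357·0.0000 + 0.0643·24.0000] = 1.3686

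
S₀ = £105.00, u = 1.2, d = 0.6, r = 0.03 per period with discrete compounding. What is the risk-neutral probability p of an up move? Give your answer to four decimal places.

p = 0.7167

Risk-neutral probability p = (1 + 0.03 − 0.6)/(1.2 − 0.6) = 0.4300/0.6000 = 0.7167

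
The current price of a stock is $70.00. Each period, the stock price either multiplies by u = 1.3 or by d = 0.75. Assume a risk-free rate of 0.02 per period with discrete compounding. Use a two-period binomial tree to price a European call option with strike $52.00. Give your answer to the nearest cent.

Risk-neutral probability p = (1 + 0.02 − 0.75)/(1.3 − 0.75) = 0.2700/0.5500 = 0.4909
Terminal stock prices: S_uu = 118.3, S_ud = 68.25, S_dd = 39.38
Terminal payoffs (S − K): max(66.3, 0) = 66.3, max(16.25, 0) = 16.25, max(-12.62, 0) = 0
Node u (S = 91): V_u = 1/1.02·[0.4909·66.3000 + 0.5091·16.2500] = 40.0196
Node d (S = 52.5): V_d = 1/1.02·[0.4909·16.2500 + 0.5091·0.0000] = 7.8209
Node 0 (S = 70): V_0 = 1/1.02·[0.4909·40.0196 + 0.5091·7.8209] = 23.1642

$23.16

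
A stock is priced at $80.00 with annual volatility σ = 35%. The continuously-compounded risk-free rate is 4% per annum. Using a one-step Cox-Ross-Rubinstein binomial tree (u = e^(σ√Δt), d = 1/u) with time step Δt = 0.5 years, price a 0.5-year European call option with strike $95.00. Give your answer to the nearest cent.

CRR parameters: u = e^(σ√Δt) = e^(0.35·√0.5) = 1.2808, d = 1/u = 0.7808
Per-period rate: rΔt = 0.04·0.5 = 0.02, so R = e^0.02 = 1.0202
Risk-neutral probability p = (e^0.02 − 0.7808)/(1.2808 − 0.7808) = 0.2394/0.5000 = 0.4788
Terminal stock prices: S_u = 102.5, S_d = 62.46
Terminal payoffs (S − K): max(7.464, 0) = 7.464, max(-32.54, 0) = 0
Node 0 (S = 80): V_0 = e^(−0.02)·[0.4788·7.4643 + 0.5212·0.0000] = 3.5034

$3.50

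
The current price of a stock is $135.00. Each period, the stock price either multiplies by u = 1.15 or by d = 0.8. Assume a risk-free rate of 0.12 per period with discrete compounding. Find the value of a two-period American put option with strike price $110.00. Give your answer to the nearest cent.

$0.15

Risk-neutral probability p = (1 + 0.12 − 0.8)/(1.15 − 0.8) = 0.3200/0.3500 = 0.9143
Terminal stock prices: S_uu = 178.5, S_ud = 124.2, S_dd = 86.4
Terminal payoffs (K − S): max(-68.54, 0) = 0, max(-14.2, 0) = 0, max(23.6, 0) = 23.6
Node u (S = 155.2): continuation = 1/1.12·[0.9143·0.0000 + 0.0857·0.0000] = 0.0000; exercise value = 0.0000 ≤ continuation, so V_u = 0.0000
Node d (S = 108): continuation = 1/1.12·[0.9143·0.0000 + 0.0857·23.6000] = 1.8061; exercise value = 2.0000 > continuation, so V_d = 2.0000 (exercise)
Node 0 (S = 135): continuation = 1/1.12·[0.9143·0.0000 + 0.0857·2.0000] = 0.1531; exercise value = 0.0000 ≤ continuation, so V_0 = 0.1531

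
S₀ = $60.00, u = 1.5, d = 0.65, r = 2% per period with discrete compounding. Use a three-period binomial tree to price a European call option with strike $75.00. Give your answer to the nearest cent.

$13.77

Risk-neutral probability p = (1 + 0.02 − 0.65)/(1.5 − 0.65) = 0.3700/0.8500 = 0.4353
Terminal stock prices: S_uuu = 202.5, S_uud = 87.75, S_udd = 38.03, S_ddd = 16.48
Terminal payoffs (S − K): max(127.5, 0) = 127.5, max(12.75, 0) = 12.75, max(-36.97, 0) = 0, max(-58.52, 0) = 0
Node uu (S = 135): V_uu = 1/1.02·[0.4353·127.5000 + 0.5647·12.7500] = 61.4706
Node ud (S = 58.5): V_ud = 1/1.02·[0.4353·12.7500 + 0.5647·0.0000] = 5.4412
Node dd (S = 25.35): V_dd = 1/1.02·[0.4353·0.0000 + 0.5647·0.0000] = 0.0000
Node u (S = 90): V_u = 1/1.02·[0.4353·61.4706 + 0.5647·5.4412] = 29.2455
Node d (S = 39): V_d = 1/1.02·[0.4353·5.4412 + 0.5647·0.0000] = 2.3221
Node 0 (S = 60): V_0 = 1/1.02·[0.4353·29.2455 + 0.5647·2.3221] = 13.7664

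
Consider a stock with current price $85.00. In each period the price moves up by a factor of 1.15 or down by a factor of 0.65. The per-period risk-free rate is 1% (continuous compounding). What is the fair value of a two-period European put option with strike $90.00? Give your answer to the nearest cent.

$14.61

Risk-neutral probability p = (e^0.01 − 0.65)/(1.15 − 0.65) = 0.3601/0.5000 = 0.7201
Terminal stock prices: S_uu = 112.4, S_ud = 63.54, S_dd = 35.91
Terminal payoffs (K − S): max(-22.41, 0) = 0, max(26.46, 0) = 26.46, max(54.09, 0) = 54.09
Node u (S = 97.75): V_u = e^(−0.01)·[0.7201·0.0000 + 0.2799·26.4625] = 7.3331
Node d (S = 55.25): V_d = e^(−0.01)·[0.7201·26.4625 + 0.2799·54.0875] = 33.8545
Node 0 (S = 85): V_0 = e^(−0.01)·[0.7201·7.3331 + 0.2799·33.8545] = 14.6096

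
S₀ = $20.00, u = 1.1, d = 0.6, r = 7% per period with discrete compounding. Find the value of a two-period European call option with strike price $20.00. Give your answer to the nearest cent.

Risk-neutral probability p = (1 + 0.07 − 0.6)/(1.1 − 0.6) = 0.4700/0.5000 = 0.9400
Terminal stock prices: S_uu = 24.2, S_ud = 13.2, S_dd = 7.2
Terminal payoffs (S − K): max(4.2, 0) = 4.2, max(-6.8, 0) = 0, max(-12.8, 0) = 0
Node u (S = 22): V_u = 1/1.07·[0.9400·4.2000 + 0.0600·0.0000] = 3.6897
Node d (S = 12): V_d = 1/1.07·[0.9400·0.0000 + 0.0600·0.0000] = 0.0000
Node 0 (S = 20): V_0 = 1/1.07·[0.9400·3.6897 + 0.0600·0.0000] = 3.2414

$3.24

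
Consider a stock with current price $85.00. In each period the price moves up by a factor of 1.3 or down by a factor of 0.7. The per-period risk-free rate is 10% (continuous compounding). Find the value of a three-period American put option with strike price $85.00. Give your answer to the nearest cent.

Risk-neutral probability p = (e^0.1 − 0.7)/(1.3 − 0.7) = 0.4052/0.6000 = 0.6753
Terminal stock prices: S_uuu = 186.7, S_uud = 100.6, S_udd = 54.14, S_ddd = 29.15
Terminal payoffs (K − S): max(-101.7, 0) = 0, max(-15.55, 0) = 0, max(30.86, 0) = 30.86, max(55.85, 0) = 55.85
Node uu (S = 143.7): continuation = e^(−0.1)·[0.6753·0.0000 + 0.3247·0.0000] = 0.0000; exercise value = 0.0000 ≤ continuation, so V_uu = 0.0000
Node ud (S = 77.35): continuation = e^(−0.1)·[0.6753·0.0000 + 0.3247·30.8550] = 9.0656; exercise value = 7.6500 ≤ continuation, so V_ud = 9.0656
Node dd (S = 41.65): continuation = e^(−0.1)·[0.6753·30.8550 + 0.3247·55.8450] = 35.2612; exercise value = 43.3500 > continuation, so V_dd = 43.3500 (exercise)
Node u (S = 110.5): continuation = e^(−0.1)·[0.6753·0.0000 + 0.3247·9.0656] = 2.6636; exercise value = 0.0000 ≤ continuation, so V_u = 2.6636
Node d (S = 59.5): continuation = e^(−0.1)·[0.6753·9.0656 + 0.3247·43.3500] = 18.2762; exercise value = 25.5000 > continuation, so V_d = 25.5000 (exercise)
Node 0 (S = 85): continuation = e^(−0.1)·[0.6753·2.6636 + 0.3247·25.5000] = 9.1198; exercise value = 0.0000 ≤ continuation, so V_0 = 9.1198

$9.12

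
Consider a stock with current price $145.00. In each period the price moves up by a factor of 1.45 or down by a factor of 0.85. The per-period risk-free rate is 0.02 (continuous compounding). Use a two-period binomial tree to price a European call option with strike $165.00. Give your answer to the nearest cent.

$16.17

Risk-neutral probability p = (e^0.02 − 0.85)/(1.45 − 0.85) = 0.1702/0.6000 = 0.2837
Terminal stock prices: S_uu = 304.9, S_ud = 178.7, S_dd = 104.8
Terminal payoffs (S − K): max(139.9, 0) = 139.9, max(13.71, 0) = 13.71, max(-60.24, 0) = 0
Node u (S = 210.2): V_u = e^(−0.02)·[0.2837·139.8625 + 0.7163·13.7125] = 48.5172
Node d (S = 123.2): V_d = e^(−0.02)·[0.2837·13.7125 + 0.7163·0.0000] = 3.8128
Node 0 (S = 145): V_0 = e^(−0.02)·[0.2837·48.5172 + 0.7163·3.8128] = 16.1674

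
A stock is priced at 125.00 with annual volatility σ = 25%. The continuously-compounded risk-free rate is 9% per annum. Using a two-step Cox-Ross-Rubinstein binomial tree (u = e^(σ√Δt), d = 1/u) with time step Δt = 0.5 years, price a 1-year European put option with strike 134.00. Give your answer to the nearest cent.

11.25

CRR parameters: u = e^(σ√Δt) = e^(0.25·√0.5) = 1.1934, d = 1/u = 0.8380
Per-period rate: rΔt = 0.09·0.5 = 0.045, so R = e^0.045 = 1.0460
Risk-neutral probability p = (e^0.045 − 0.8380)/(1.1934 − 0.8380) = 0.2081/0.3554 = 0.5854
Terminal stock prices: S_uu = 178, S_ud = 125, S_dd = 87.77
Terminal payoffs (K − S): max(-44.01, 0) = 0, max(9, 0) = 9, max(46.23, 0) = 46.23
Node u (S = 149.2): V_u = e^(−0.045)·[0.5854·0.0000 + 0.4146·9.0000] = 3.5669
Node d (S = 104.7): V_d = e^(−0.045)·[0.5854·9.0000 + 0.4146·46.2264] = 23.3578
Node 0 (S = 125): V_0 = e^(−0.045)·[0.5854·3.5669 + 0.4146·23.3578] = 11.2536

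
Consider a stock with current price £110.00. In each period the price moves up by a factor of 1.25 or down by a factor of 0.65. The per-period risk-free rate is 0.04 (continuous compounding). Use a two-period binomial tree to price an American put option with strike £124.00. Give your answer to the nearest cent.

Risk-neutral probability p = (e^0.04 − 0.65)/(1.25 − 0.65) = 0.3908/0.6000 = 0.6514
Terminal stock prices: S_uu = 171.9, S_ud = 89.38, S_dd = 46.48
Terminal payoffs (K − S): max(-47.88, 0) = 0, max(34.62, 0) = 34.62, max(77.53, 0) = 77.53
Node u (S = 137.5): continuation = e^(−0.04)·[0.6514·0.0000 + 0.3486·34.6250] = 11.5986; exercise value = 0.0000 ≤ continuation, so V_u = 11.5986
Node d (S = 71.5): continuation = e^(−0.04)·[0.6514·34.6250 + 0.3486·77.5250] = 47.6379; exercise value = 52.5000 > continuation, so V_d = 52.5000 (exercise)
Node 0 (S = 110): continuation = e^(−0.04)·[0.6514·11.5986 + 0.3486·52.5000] = 24.8449; exercise value = 14.0000 ≤ continuation, so V_0 = 24.8449

£24.84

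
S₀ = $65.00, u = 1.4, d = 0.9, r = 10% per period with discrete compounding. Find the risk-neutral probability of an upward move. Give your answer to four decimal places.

p = 0.4000

Risk-neutral probability p = (1 + 0.1 − 0.9)/(1.4 − 0.9) = 0.2000/0.5000 = 0.4000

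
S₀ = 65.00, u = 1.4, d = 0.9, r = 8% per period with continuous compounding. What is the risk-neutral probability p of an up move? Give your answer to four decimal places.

p = 0.3666

Risk-neutral probability p = (e^0.08 − 0.9)/(1.4 − 0.9) = 0.1833/0.5000 = 0.3666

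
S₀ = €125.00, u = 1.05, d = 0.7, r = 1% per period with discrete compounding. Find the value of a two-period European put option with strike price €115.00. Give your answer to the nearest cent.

€5.28

Risk-neutral probability p = (1 + 0.01 − 0.7)/(1.05 − 0.7) = 0.3100/0.3500 = 0.8857
Terminal stock prices: S_uu = 137.8, S_ud = 91.88, S_dd = 61.25
Terminal payoffs (K − S): max(-22.81, 0) = 0, max(23.12, 0) = 23.12, max(53.75, 0) = 53.75
Node u (S = 131.2): V_u = 1/1.01·[0.8857·0.0000 + 0.1143·23.1250] = 2.6167
Node d (S = 87.5): V_d = 1/1.01·[0.8857·23.1250 + 0.1143·53.7500] = 26.3614
Node 0 (S = 125): V_0 = 1/1.01·[0.8857·2.6167 + 0.1143·26.3614] = 5.2776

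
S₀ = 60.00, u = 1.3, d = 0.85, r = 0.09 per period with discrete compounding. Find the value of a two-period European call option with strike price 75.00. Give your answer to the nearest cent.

Risk-neutral probability p = (1 + 0.09 − 0.85)/(1.3 − 0.85) = 0.2400/0.4500 = 0.5333
Terminal stock prices: S_uu = 101.4, S_ud = 66.3, S_dd = 43.35
Terminal payoffs (S − K): max(26.4, 0) = 26.4, max(-8.7, 0) = 0, max(-31.65, 0) = 0
Node u (S = 78): V_u = 1/1.09·[0.5333·26.4000 + 0.4667·0.0000] = 12.9174
Node d (S = 51): V_d = 1/1.09·[0.5333·0.0000 + 0.4667·0.0000] = 0.0000
Node 0 (S = 60): V_0 = 1/1.09·[0.5333·12.9174 + 0.4667·0.0000] = 6.3205

6.32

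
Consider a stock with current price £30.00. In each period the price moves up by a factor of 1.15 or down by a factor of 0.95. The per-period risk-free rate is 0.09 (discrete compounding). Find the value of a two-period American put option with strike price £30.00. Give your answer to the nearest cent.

£0.41

Risk-neutral probability p = (1 + 0.09 − 0.95)/(1.15 − 0.95) = 0.1400/0.2000 = 0.7000
Terminal stock prices: S_uu = 39.67, S_ud = 32.77, S_dd = 27.07
Terminal payoffs (K − S): max(-9.675, 0) = 0, max(-2.775, 0) = 0, max(2.925, 0) = 2.925
Node u (S = 34.5): continuation = 1/1.09·[0.7000·0.0000 + 0.3000·0.0000] = 0.0000; exercise value = 0.0000 ≤ continuation, so V_u = 0.0000
Node d (S = 28.5): continuation = 1/1.09·[0.7000·0.0000 + 0.3000·2.9250] = 0.8050; exercise value = 1.5000 > continuation, so V_d = 1.5000 (exercise)
Node 0 (S = 30): continuation = 1/1.09·[0.7000·0.0000 + 0.3000·1.5000] = 0.4128; exercise value = 0.0000 ≤ continuation, so V_0 = 0.4128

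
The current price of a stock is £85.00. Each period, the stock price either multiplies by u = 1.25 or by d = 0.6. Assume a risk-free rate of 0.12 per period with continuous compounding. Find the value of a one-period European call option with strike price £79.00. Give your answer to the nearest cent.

Risk-neutral probability p = (e^0.12 − 0.6)/(1.25 − 0.6) = 0.5275/0.6500 = 0.8115
Terminal stock prices: S_u = 106.2, S_d = 51
Terminal payoffs (S − K): max(27.25, 0) = 27.25, max(-28, 0) = 0
Node 0 (S = 85): V_0 = e^(−0.12)·[0.8115·27.2500 + 0.1885·0.0000] = 19.6136

£19.61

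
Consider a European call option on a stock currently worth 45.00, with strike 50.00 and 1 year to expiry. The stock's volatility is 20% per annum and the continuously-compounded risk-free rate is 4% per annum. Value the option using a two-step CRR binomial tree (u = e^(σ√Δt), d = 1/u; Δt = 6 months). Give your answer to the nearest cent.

2.68

CRR parameters: u = e^(σ√Δt) = e^(0.2·√0.5) = 1.1519, d = 1/u = 0.8681
Per-period rate: rΔt = 0.04·0.5 = 0.02, so R = e^0.02 = 1.0202
Risk-neutral probability p = (e^0.02 − 0.8681)/(1.1519 − 0.8681) = 0.1521/0.2838 = 0.5359
Terminal stock prices: S_uu = 59.71, S_ud = 45, S_dd = 33.91
Terminal payoffs (S − K): max(9.71, 0) = 9.71, max(-5, 0) = 0, max(-16.09, 0) = 0
Node u (S = 51.84): V_u = e^(−0.02)·[0.5359·9.7103 + 0.4641·0.0000] = 5.1006
Node d (S = 39.07): V_d = e^(−0.02)·[0.5359·0.0000 + 0.4641·0.0000] = 0.0000
Node 0 (S = 45): V_0 = e^(−0.02)·[0.5359·5.1006 + 0.4641·0.0000] = 2.6792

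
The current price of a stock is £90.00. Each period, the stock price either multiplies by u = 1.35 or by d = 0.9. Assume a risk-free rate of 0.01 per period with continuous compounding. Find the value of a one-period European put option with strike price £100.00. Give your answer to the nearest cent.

£14.21

Risk-neutral probability p = (e^0.01 − 0.9)/(1.35 − 0.9) = 0.1101/0.4500 = 0.2446
Terminal stock prices: S_u = 121.5, S_d = 81
Terminal payoffs (K − S): max(-21.5, 0) = 0, max(19, 0) = 19
Node 0 (S = 90): V_0 = e^(−0.01)·[0.2446·0.0000 + 0.7554·19.0000] = 14.2106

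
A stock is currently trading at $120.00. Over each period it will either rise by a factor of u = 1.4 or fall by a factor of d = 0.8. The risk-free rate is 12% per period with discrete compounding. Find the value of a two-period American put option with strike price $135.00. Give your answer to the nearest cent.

$16.37

Risk-neutral probability p = (1 + 0.12 − 0.8)/(1.4 − 0.8) = 0.3200/0.6000 = 0.5333
Terminal stock prices: S_uu = 235.2, S_ud = 134.4, S_dd = 76.8
Terminal payoffs (K − S): max(-100.2, 0) = 0, max(0.6, 0) = 0.6, max(58.2, 0) = 58.2
Node u (S = 168): continuation = 1/1.12·[0.5333·0.0000 + 0.4667·0.6000] = 0.2500; exercise value = 0.0000 ≤ continuation, so V_u = 0.2500
Node d (S = 96): continuation = 1/1.12·[0.5333·0.6000 + 0.4667·58.2000] = 24.5357; exercise value = 39.0000 > continuation, so V_d = 39.0000 (exercise)
Node 0 (S = 120): continuation = 1/1.12·[0.5333·0.2500 + 0.4667·39.0000] = 16.3690; exercise value = 15.0000 ≤ continuation, so V_0 = 16.3690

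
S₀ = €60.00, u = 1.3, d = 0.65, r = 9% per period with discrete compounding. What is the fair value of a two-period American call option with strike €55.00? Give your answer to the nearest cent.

Risk-neutral probability p = (1 + 0.09 − 0.65)/(1.3 − 0.65) = 0.4400/0.6500 = 0.6769
Terminal stock prices: S_uu = 101.4, S_ud = 50.7, S_dd = 25.35
Terminal payoffs (S − K): max(46.4, 0) = 46.4, max(-4.3, 0) = 0, max(-29.65, 0) = 0
Node u (S = 78): continuation = 1/1.09·[0.6769·46.4000 + 0.3231·0.0000] = 28.8158; exercise value = 23.0000 ≤ continuation, so V_u = 28.8158
Node d (S = 39): continuation = 1/1.09·[0.6769·0.0000 + 0.3231·0.0000] = 0.0000; exercise value = 0.0000 ≤ continuation, so V_d = 0.0000
Node 0 (S = 60): continuation = 1/1.09·[0.6769·28.8158 + 0.3231·0.0000] = 17.8955; exercise value = 5.0000 ≤ continuation, so V_0 = 17.8955

€17.90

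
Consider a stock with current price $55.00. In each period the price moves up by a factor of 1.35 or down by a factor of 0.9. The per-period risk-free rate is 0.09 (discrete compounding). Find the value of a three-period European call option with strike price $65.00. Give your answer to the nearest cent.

Risk-neutral probability p = (1 + 0.09 − 0.9)/(1.35 − 0.9) = 0.1900/0.4500 = 0.4222
Terminal stock prices: S_uuu = 135.3, S_uud = 90.21, S_udd = 60.14, S_ddd = 40.1
Terminal payoffs (S − K): max(70.32, 0) = 70.32, max(25.21, 0) = 25.21, max(-4.857, 0) = 0, max(-24.9, 0) = 0
Node uu (S = 100.2): V_uu = 1/1.09·[0.4222·70.3206 + 0.5778·25.2138] = 40.6045
Node ud (S = 66.83): V_ud = 1/1.09·[0.4222·25.2138 + 0.5778·0.0000] = 9.7668
Node dd (S = 44.55): V_dd = 1/1.09·[0.4222·0.0000 + 0.5778·0.0000] = 0.0000
Node u (S = 74.25): V_u = 1/1.09·[0.4222·40.6045 + 0.5778·9.7668] = 20.9056
Node d (S = 49.5): V_d = 1/1.09·[0.4222·9.7668 + 0.5778·0.0000] = 3.7833
Node 0 (S = 55): V_0 = 1/1.09·[0.4222·20.9056 + 0.5778·3.7833] = 10.1034

$10.10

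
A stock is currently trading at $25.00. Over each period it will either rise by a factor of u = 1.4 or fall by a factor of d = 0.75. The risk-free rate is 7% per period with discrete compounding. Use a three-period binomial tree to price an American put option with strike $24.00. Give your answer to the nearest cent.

Risk-neutral probability p = (1 + 0.07 − 0.75)/(1.4 − 0.75) = 0.3200/0.6500 = 0.4923
Terminal stock prices: S_uuu = 68.6, S_uud = 36.75, S_udd = 19.69, S_ddd = 10.55
Terminal payoffs (K − S): max(-44.6, 0) = 0, max(-12.75, 0) = 0, max(4.312, 0) = 4.312, max(13.45, 0) = 13.45
Node uu (S = 49): continuation = 1/1.07·[0.4923·0.0000 + 0.5077·0.0000] = 0.0000; exercise value = 0.0000 ≤ continuation, so V_uu = 0.0000
Node ud (S = 26.25): continuation = 1/1.07·[0.4923·0.0000 + 0.5077·4.3125] = 2.0462; exercise value = 0.0000 ≤ continuation, so V_ud = 2.0462
Node dd (S = 14.06): continuation = 1/1.07·[0.4923·4.3125 + 0.5077·13.4531] = 8.3674; exercise value = 9.9375 > continuation, so V_dd = 9.9375 (exercise)
Node u (S = 35): continuation = 1/1.07·[0.4923·0.0000 + 0.5077·2.0462] = 0.9709; exercise value = 0.0000 ≤ continuation, so V_u = 0.9709
Node d (S = 18.75): continuation = 1/1.07·[0.4923·2.0462 + 0.5077·9.9375] = 5.6566; exercise value = 5.2500 ≤ continuation, so V_d = 5.6566
Node 0 (S = 25): continuation = 1/1.07·[0.4923·0.9709 + 0.5077·5.6566] = 3.1306; exercise value = 0.0000 ≤ continuation, so V_0 = 3.1306

$3.13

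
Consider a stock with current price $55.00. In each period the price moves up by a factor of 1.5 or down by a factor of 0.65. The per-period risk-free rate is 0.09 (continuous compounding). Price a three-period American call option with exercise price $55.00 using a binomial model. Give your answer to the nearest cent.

Risk-neutral probability p = (e^0.09 − 0.65)/(1.5 − 0.65) = 0.4442/0.8500 = 0.5226
Terminal stock prices: S_uuu = 185.6, S_uud = 80.44, S_udd = 34.86, S_ddd = 15.1
Terminal payoffs (S − K): max(130.6, 0) = 130.6, max(25.44, 0) = 25.44, max(-20.14, 0) = 0, max(-39.9, 0) = 0
Node uu (S = 123.8): continuation = e^(−0.09)·[0.5226·130.6250 + 0.4774·25.4375] = 73.4838; exercise value = 68.7500 ≤ continuation, so V_uu = 73.4838
Node ud (S = 53.62): continuation = e^(−0.09)·[0.5226·25.4375 + 0.4774·0.0000] = 12.1485; exercise value = 0.0000 ≤ continuation, so V_ud = 12.1485
Node dd (S = 23.24): continuation = e^(−0.09)·[0.5226·0.0000 + 0.4774·0.0000] = 0.0000; exercise value = 0.0000 ≤ continuation, so V_dd = 0.0000
Node u (S = 82.5): continuation = e^(−0.09)·[0.5226·73.4838 + 0.4774·12.1485] = 40.3955; exercise value = 27.5000 ≤ continuation, so V_u = 40.3955
Node d (S = 35.75): continuation = e^(−0.09)·[0.5226·12.1485 + 0.4774·0.0000] = 5.8019; exercise value = 0.0000 ≤ continuation, so V_d = 5.8019
Node 0 (S = 55): continuation = e^(−0.09)·[0.5226·40.3955 + 0.4774·5.8019] = 21.8238; exercise value = 0.0000 ≤ continuation, so V_0 = 21.8238

$21.82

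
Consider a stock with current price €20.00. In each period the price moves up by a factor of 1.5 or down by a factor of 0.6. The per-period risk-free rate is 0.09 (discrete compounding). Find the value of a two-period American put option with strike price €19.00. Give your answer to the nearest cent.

€3.13

Risk-neutral probability p = (1 + 0.09 − 0.6)/(1.5 − 0.6) = 0.4900/0.9000 = 0.5444
Terminal stock prices: S_uu = 45, S_ud = 18, S_dd = 7.2
Terminal payoffs (K − S): max(-26, 0) = 0, max(1, 0) = 1, max(11.8, 0) = 11.8
Node u (S = 30): continuation = 1/1.09·[0.5444·0.0000 + 0.4556·1.0000] = 0.4179; exercise value = 0.0000 ≤ continuation, so V_u = 0.4179
Node d (S = 12): continuation = 1/1.09·[0.5444·1.0000 + 0.4556·11.8000] = 5.4312; exercise value = 7.0000 > continuation, so V_d = 7.0000 (exercise)
Node 0 (S = 20): continuation = 1/1.09·[0.5444·0.4179 + 0.4556·7.0000] = 3.1343; exercise value = 0.0000 ≤ continuation, so V_0 = 3.1343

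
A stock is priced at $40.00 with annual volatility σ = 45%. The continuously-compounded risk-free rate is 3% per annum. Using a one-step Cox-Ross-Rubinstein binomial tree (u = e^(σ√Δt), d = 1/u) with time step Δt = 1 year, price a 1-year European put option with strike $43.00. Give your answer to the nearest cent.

CRR parameters: u = e^(σ√Δt) = e^(0.45·√1) = 1.5683, d = 1/u = 0.6376
Per-period rate: rΔt = 0.03·1 = 0.03, so R = e^0.03 = 1.0305
Risk-neutral probability p = (e^0.03 − 0.6376)/(1.5683 − 0.6376) = 0.3928/0.9307 = 0.4221
Terminal stock prices: S_u = 62.73, S_d = 25.51
Terminal payoffs (K − S): max(-19.73, 0) = 0, max(17.49, 0) = 17.49
Node 0 (S = 40): V_0 = e^(−0.03)·[0.4221·0.0000 + 0.5779·17.4949] = 9.8118

$9.81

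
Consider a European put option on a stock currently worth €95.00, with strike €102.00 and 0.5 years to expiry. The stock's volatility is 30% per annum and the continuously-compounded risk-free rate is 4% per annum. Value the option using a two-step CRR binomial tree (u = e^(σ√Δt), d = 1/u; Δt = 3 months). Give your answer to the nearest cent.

CRR parameters: u = e^(σ√Δt) = e^(0.3·√0.25) = 1.1618, d = 1/u = 0.8607
Per-period rate: rΔt = 0.04·0.25 = 0.01, so R = e^0.01 = 1.0101
Risk-neutral probability p = (e^0.01 − 0.8607)/(1.1618 − 0.8607) = 0.1493/0.3011 = 0.4959
Terminal stock prices: S_uu = 128.2, S_ud = 95, S_dd = 70.38
Terminal payoffs (K − S): max(-26.24, 0) = 0, max(7, 0) = 7, max(31.62, 0) = 31.62
Node u (S = 110.4): V_u = e^(−0.01)·[0.4959·0.0000 + 0.5041·7.0000] = 3.4933
Node d (S = 81.77): V_d = e^(−0.01)·[0.4959·7.0000 + 0.5041·31.6223] = 19.2178
Node 0 (S = 95): V_0 = e^(−0.01)·[0.4959·3.4933 + 0.5041·19.2178] = 11.3057

€11.31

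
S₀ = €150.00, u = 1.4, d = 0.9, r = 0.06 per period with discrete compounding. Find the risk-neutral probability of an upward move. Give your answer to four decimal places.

Risk-neutral probability p = (1 + 0.06 − 0.9)/(1.4 − 0.9) = 0.1600/0.5000 = 0.3200

p = 0.3200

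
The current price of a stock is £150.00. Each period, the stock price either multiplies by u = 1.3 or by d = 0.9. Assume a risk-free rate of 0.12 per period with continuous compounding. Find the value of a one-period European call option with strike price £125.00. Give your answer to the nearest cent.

£39.13

Risk-neutral probability p = (e^0.12 − 0.9)/(1.3 − 0.9) = 0.2275/0.4000 = 0.5687
Terminal stock prices: S_u = 195, S_d = 135
Terminal payoffs (S − K): max(70, 0) = 70, max(10, 0) = 10
Node 0 (S = 150): V_0 = e^(−0.12)·[0.5687·70.0000 + 0.4313·10.0000] = 39.1349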